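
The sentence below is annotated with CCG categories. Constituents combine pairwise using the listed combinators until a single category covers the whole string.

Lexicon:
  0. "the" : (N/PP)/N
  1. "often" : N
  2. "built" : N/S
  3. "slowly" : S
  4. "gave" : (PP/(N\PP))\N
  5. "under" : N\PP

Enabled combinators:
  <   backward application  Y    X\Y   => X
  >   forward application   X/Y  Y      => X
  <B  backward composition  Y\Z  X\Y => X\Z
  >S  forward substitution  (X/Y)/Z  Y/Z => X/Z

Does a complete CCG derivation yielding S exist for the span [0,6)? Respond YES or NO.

NO

(N/PP)/N N N/S S (PP/(N\PP))\N N\PP
CKY chart[0,6] = {N}; S ∉ chart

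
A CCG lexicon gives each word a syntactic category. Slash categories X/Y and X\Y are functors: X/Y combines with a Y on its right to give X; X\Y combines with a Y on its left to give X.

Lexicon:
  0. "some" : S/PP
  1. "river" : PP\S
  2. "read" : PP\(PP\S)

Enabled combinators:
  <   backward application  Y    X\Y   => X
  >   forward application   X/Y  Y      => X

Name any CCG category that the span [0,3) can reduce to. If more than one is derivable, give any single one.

S

[0,3] S   >
  [0,1] "some" : S/PP
  [1,3] PP   <
    [1,2] "river" : PP\S
    [2,3] "read" : PP\(PP\S)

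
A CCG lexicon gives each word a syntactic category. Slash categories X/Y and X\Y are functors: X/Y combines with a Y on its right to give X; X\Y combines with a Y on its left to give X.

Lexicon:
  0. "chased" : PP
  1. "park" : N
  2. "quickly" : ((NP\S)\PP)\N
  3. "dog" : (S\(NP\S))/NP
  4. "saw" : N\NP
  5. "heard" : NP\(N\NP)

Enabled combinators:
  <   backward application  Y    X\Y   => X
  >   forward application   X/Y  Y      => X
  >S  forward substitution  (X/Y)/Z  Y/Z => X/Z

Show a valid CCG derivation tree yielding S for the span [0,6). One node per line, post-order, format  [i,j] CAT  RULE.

[0,6] S   <
  [0,3] NP\S   <
    [0,1] "chased" : PP
    [1,3] (NP\S)\PP   <
      [1,2] "park" : N
      [2,3] "quickly" : ((NP\S)\PP)\N
  [3,6] S\(NP\S)   >
    [3,4] "dog" : (S\(NP\S))/NP
    [4,6] NP   <
      [4,5] "saw" : N\NP
      [5,6] "heard" : NP\(N\NP)

[0,1] PP  lex  "chased"
[1,2] N  lex  "park"
[2,3] ((NP\S)\PP)\N  lex  "quickly"
[1,3] (NP\S)\PP  <  k=2
[0,3] NP\S  <  k=1
[3,4] (S\(NP\S))/NP  lex  "dog"
[4,5] N\NP  lex  "saw"
[5,6] NP\(N\NP)  lex  "heard"
[4,6] NP  <  k=5
[3,6] S\(NP\S)  >  k=4
[0,6] S  <  k=3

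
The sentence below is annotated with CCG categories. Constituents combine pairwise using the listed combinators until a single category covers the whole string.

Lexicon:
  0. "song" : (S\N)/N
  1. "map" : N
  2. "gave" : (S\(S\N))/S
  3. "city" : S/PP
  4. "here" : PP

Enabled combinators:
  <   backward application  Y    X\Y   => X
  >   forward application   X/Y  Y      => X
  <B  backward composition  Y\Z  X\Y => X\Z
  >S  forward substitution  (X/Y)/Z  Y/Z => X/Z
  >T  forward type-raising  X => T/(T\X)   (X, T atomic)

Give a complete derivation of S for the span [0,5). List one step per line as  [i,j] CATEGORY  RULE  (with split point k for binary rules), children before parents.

[0,5] S   <
  [0,2] S\N   >
    [0,1] "song" : (S\N)/N
    [1,2] "map" : N
  [2,5] S\(S\N)   >
    [2,3] "gave" : (S\(S\N))/S
    [3,5] S   >
      [3,4] "city" : S/PP
      [4,5] "here" : PP

[0,1] (S\N)/N  lex  "song"
[1,2] N  lex  "map"
[0,2] S\N  >  k=1
[2,3] (S\(S\N))/S  lex  "gave"
[3,4] S/PP  lex  "city"
[4,5] PP  lex  "here"
[3,5] S  >  k=4
[2,5] S\(S\N)  >  k=3
[0,5] S  <  k=2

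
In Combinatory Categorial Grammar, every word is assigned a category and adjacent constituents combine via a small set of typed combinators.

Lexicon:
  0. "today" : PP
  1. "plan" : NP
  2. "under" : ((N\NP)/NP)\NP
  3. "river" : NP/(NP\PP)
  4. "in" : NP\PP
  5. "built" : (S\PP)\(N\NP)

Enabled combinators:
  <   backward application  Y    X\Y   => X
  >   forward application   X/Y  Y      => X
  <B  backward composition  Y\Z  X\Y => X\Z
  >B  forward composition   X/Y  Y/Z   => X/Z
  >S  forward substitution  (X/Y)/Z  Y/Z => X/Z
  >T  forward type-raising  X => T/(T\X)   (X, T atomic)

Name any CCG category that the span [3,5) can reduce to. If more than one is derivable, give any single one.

NP

[0,6] S   <
  [0,1] "today" : PP
  [1,6] S\PP   <
    [1,5] N\NP   >
      [1,3] (N\NP)/NP   <
        [1,2] "plan" : NP
        [2,3] "under" : ((N\NP)/NP)\NP
      [3,5] NP   >
        [3,4] "river" : NP/(NP\PP)
        [4,5] "in" : NP\PP
    [5,6] "built" : (S\PP)\(N\NP)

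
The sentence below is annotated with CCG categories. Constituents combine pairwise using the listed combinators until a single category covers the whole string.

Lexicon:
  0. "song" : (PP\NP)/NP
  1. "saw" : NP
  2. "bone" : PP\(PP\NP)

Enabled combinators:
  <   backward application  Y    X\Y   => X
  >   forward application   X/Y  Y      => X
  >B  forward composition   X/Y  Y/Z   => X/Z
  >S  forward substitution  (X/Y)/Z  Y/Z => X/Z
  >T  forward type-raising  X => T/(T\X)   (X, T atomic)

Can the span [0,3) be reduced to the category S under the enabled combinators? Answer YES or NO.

(PP\NP)/NP NP PP\(PP\NP)
CKY chart[0,3] = {N/(N\PP), NP/(NP\PP), PP, PP/(PP\PP), S/(S\PP)}; S ∉ chart

NO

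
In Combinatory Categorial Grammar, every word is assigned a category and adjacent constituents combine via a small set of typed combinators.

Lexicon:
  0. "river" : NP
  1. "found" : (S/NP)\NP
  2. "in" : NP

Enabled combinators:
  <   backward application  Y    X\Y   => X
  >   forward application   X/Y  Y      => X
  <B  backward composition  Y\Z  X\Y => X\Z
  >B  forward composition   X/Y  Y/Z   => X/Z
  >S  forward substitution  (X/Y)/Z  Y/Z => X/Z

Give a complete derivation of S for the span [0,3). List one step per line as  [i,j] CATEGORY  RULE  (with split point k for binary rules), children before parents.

[0,1] NP  lex  "river"
[1,2] (S/NP)\NP  lex  "found"
[0,2] S/NP  <  k=1
[2,3] NP  lex  "in"
[0,3] S  >  k=2

[0,3] S   >
  [0,2] S/NP   <
    [0,1] "river" : NP
    [1,2] "found" : (S/NP)\NP
  [2,3] "in" : NP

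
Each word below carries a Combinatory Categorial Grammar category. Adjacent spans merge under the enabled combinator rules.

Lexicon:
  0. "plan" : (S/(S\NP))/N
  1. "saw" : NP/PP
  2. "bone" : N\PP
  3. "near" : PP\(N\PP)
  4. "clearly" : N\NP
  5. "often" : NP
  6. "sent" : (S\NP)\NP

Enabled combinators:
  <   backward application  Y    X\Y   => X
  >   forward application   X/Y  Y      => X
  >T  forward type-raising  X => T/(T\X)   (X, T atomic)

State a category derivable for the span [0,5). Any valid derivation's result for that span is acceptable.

S/(S\NP)

[0,7] S   >
  [0,5] S/(S\NP)   >
    [0,1] "plan" : (S/(S\NP))/N
    [1,5] N   <
      [1,4] NP   >
        [1,2] "saw" : NP/PP
        [2,4] PP   <
          [2,3] "bone" : N\PP
          [3,4] "near" : PP\(N\PP)
      [4,5] "clearly" : N\NP
  [5,7] S\NP   <
    [5,6] "often" : NP
    [6,7] "sent" : (S\NP)\NP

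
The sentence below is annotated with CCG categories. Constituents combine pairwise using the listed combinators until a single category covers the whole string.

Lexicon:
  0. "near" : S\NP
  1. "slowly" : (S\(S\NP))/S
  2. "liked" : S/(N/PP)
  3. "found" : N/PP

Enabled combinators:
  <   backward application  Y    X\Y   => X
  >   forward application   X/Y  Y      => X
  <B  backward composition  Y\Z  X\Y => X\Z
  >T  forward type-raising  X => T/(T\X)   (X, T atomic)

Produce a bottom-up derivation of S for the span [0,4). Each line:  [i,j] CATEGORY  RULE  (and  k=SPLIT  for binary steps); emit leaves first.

[0,1] S\NP  lex  "near"
[1,2] (S\(S\NP))/S  lex  "slowly"
[2,3] S/(N/PP)  lex  "liked"
[3,4] N/PP  lex  "found"
[2,4] S  >  k=3
[1,4] S\(S\NP)  >  k=2
[0,4] S  <  k=1

[0,4] S   <
  [0,1] "near" : S\NP
  [1,4] S\(S\NP)   >
    [1,2] "slowly" : (S\(S\NP))/S
    [2,4] S   >
      [2,3] "liked" : S/(N/PP)
      [3,4] "found" : N/PP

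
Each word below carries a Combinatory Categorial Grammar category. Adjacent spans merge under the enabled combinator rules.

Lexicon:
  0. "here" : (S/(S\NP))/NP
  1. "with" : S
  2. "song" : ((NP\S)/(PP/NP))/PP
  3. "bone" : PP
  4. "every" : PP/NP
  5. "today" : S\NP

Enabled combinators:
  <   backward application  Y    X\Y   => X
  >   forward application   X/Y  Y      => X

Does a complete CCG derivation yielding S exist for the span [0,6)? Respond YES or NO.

[0,6] S   >
  [0,5] S/(S\NP)   >
    [0,1] "here" : (S/(S\NP))/NP
    [1,5] NP   <
      [1,2] "with" : S
      [2,5] NP\S   >
        [2,4] (NP\S)/(PP/NP)   >
          [2,3] "song" : ((NP\S)/(PP/NP))/PP
          [3,4] "bone" : PP
        [4,5] "every" : PP/NP
  [5,6] "today" : S\NP

YES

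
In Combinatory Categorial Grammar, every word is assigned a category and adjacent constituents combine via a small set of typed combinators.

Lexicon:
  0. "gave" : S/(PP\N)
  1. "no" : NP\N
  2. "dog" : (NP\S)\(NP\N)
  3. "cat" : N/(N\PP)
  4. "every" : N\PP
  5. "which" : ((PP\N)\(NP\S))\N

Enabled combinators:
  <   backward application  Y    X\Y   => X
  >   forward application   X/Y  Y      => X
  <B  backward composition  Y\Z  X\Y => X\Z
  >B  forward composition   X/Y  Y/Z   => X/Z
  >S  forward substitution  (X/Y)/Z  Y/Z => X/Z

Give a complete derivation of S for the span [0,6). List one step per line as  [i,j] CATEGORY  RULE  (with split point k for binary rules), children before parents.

[0,1] S/(PP\N)  lex  "gave"
[1,2] NP\N  lex  "no"
[2,3] (NP\S)\(NP\N)  lex  "dog"
[1,3] NP\S  <  k=2
[3,4] N/(N\PP)  lex  "cat"
[4,5] N\PP  lex  "every"
[3,5] N  >  k=4
[5,6] ((PP\N)\(NP\S))\N  lex  "which"
[3,6] (PP\N)\(NP\S)  <  k=5
[1,6] PP\N  <  k=3
[0,6] S  >  k=1

[0,6] S   >
  [0,1] "gave" : S/(PP\N)
  [1,6] PP\N   <
    [1,3] NP\S   <
      [1,2] "no" : NP\N
      [2,3] "dog" : (NP\S)\(NP\N)
    [3,6] (PP\N)\(NP\S)   <
      [3,5] N   >
        [3,4] "cat" : N/(N\PP)
        [4,5] "every" : N\PP
      [5,6] "which" : ((PP\N)\(NP\S))\N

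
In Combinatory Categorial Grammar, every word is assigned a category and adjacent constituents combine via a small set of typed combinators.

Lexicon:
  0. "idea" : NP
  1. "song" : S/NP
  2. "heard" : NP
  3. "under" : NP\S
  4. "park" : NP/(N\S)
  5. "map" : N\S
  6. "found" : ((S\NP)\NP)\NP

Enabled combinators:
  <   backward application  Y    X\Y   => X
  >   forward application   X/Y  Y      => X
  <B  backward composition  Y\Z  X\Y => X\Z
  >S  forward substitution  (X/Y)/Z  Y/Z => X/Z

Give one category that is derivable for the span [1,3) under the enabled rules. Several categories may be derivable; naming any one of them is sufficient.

[0,7] S   <
  [0,1] "idea" : NP
  [1,7] S\NP   <
    [1,4] NP   <
      [1,3] S   >
        [1,2] "song" : S/NP
        [2,3] "heard" : NP
      [3,4] "under" : NP\S
    [4,7] (S\NP)\NP   <
      [4,6] NP   >
        [4,5] "park" : NP/(N\S)
        [5,6] "map" : N\S
      [6,7] "found" : ((S\NP)\NP)\NP

S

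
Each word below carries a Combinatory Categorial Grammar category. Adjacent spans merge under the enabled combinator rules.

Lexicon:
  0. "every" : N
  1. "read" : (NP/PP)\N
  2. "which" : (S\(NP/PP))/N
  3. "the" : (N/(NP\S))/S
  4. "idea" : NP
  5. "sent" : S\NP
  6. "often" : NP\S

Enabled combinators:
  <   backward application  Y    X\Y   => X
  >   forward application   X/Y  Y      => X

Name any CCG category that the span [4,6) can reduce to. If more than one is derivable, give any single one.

S

[0,7] S   <
  [0,2] NP/PP   <
    [0,1] "every" : N
    [1,2] "read" : (NP/PP)\N
  [2,7] S\(NP/PP)   >
    [2,3] "which" : (S\(NP/PP))/N
    [3,7] N   >
      [3,6] N/(NP\S)   >
        [3,4] "the" : (N/(NP\S))/S
        [4,6] S   <
          [4,5] "idea" : NP
          [5,6] "sent" : S\NP
      [6,7] "often" : NP\S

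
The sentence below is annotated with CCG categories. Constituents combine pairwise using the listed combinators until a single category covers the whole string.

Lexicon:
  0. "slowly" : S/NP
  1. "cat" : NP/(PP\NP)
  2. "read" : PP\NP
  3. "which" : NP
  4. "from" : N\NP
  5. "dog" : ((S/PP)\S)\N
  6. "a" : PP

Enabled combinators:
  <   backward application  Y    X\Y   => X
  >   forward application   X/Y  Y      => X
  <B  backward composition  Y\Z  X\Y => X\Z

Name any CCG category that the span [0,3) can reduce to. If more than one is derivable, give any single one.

S

[0,7] S   >
  [0,6] S/PP   <
    [0,3] S   >
      [0,1] "slowly" : S/NP
      [1,3] NP   >
        [1,2] "cat" : NP/(PP\NP)
        [2,3] "read" : PP\NP
    [3,6] (S/PP)\S   <
      [3,5] N   <
        [3,4] "which" : NP
        [4,5] "from" : N\NP
      [5,6] "dog" : ((S/PP)\S)\N
  [6,7] "a" : PP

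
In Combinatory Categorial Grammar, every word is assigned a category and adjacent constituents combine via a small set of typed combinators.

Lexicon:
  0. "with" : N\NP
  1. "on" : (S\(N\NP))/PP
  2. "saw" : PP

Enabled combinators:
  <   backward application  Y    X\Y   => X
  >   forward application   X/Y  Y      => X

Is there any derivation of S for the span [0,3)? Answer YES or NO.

YES

[0,3] S   <
  [0,1] "with" : N\NP
  [1,3] S\(N\NP)   >
    [1,2] "on" : (S\(N\NP))/PP
    [2,3] "saw" : PP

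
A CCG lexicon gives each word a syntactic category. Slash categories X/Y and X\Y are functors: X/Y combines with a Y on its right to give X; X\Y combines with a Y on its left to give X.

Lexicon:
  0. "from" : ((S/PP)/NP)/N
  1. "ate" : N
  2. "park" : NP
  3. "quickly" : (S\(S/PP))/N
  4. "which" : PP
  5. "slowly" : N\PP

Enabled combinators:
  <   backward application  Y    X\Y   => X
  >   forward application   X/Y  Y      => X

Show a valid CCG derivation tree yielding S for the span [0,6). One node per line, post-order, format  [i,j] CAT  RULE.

[0,1] ((S/PP)/NP)/N  lex  "from"
[1,2] N  lex  "ate"
[0,2] (S/PP)/NP  >  k=1
[2,3] NP  lex  "park"
[0,3] S/PP  >  k=2
[3,4] (S\(S/PP))/N  lex  "quickly"
[4,5] PP  lex  "which"
[5,6] N\PP  lex  "slowly"
[4,6] N  <  k=5
[3,6] S\(S/PP)  >  k=4
[0,6] S  <  k=3

[0,6] S   <
  [0,3] S/PP   >
    [0,2] (S/PP)/NP   >
      [0,1] "from" : ((S/PP)/NP)/N
      [1,2] "ate" : N
    [2,3] "park" : NP
  [3,6] S\(S/PP)   >
    [3,4] "quickly" : (S\(S/PP))/N
    [4,6] N   <
      [4,5] "which" : PP
      [5,6] "slowly" : N\PP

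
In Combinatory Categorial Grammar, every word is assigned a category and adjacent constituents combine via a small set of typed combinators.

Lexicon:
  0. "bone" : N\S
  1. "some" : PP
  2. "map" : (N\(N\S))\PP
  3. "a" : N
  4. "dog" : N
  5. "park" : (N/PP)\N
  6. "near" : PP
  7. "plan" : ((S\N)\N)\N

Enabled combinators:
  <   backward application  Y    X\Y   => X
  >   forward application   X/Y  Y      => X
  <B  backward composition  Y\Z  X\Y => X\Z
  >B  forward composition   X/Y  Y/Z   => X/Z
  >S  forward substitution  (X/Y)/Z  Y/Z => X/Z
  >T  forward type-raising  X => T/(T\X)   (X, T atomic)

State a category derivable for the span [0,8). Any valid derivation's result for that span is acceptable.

S

[0,8] S   <
  [0,3] N   <
    [0,1] "bone" : N\S
    [1,3] N\(N\S)   <
      [1,2] "some" : PP
      [2,3] "map" : (N\(N\S))\PP
  [3,8] S\N   <
    [3,4] "a" : N
    [4,8] (S\N)\N   <
      [4,7] N   >
        [4,6] N/PP   <
          [4,5] "dog" : N
          [5,6] "park" : (N/PP)\N
        [6,7] "near" : PP
      [7,8] "plan" : ((S\N)\N)\N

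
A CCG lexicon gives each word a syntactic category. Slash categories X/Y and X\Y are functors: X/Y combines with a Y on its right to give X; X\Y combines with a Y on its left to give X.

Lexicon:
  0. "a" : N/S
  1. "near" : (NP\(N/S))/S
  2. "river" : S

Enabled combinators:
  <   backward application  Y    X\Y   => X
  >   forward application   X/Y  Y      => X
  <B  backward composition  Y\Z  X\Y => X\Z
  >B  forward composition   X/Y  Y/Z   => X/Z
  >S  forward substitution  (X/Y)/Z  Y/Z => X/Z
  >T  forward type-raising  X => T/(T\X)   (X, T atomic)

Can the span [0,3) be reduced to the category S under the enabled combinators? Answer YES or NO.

N/S (NP\(N/S))/S S
CKY chart[0,3] = {N/(N\NP), NP, NP/(NP\NP), PP/(PP\NP), S/(S\NP)}; S ∉ chart

NO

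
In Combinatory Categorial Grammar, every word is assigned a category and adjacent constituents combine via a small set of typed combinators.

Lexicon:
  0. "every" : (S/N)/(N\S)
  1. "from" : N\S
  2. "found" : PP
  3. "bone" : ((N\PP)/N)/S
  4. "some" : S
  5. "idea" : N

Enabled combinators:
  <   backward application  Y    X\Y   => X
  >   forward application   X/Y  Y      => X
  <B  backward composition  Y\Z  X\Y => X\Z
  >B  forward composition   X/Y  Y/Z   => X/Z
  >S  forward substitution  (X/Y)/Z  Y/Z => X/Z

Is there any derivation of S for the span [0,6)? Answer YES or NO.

YES

[0,6] S   >
  [0,2] S/N   >
    [0,1] "every" : (S/N)/(N\S)
    [1,2] "from" : N\S
  [2,6] N   <
    [2,3] "found" : PP
    [3,6] N\PP   >
      [3,5] (N\PP)/N   >
        [3,4] "bone" : ((N\PP)/N)/S
        [4,5] "some" : S
      [5,6] "idea" : N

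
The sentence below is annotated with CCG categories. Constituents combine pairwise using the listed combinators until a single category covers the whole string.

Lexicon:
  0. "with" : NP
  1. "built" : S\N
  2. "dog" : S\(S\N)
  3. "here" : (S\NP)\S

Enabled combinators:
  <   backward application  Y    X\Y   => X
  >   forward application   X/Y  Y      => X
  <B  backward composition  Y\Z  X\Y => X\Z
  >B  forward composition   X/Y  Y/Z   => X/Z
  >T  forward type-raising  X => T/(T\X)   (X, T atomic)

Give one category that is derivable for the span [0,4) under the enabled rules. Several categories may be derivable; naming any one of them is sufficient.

S

[0,4] S   <
  [0,1] "with" : NP
  [1,4] S\NP   <
    [1,3] S   <
      [1,2] "built" : S\N
      [2,3] "dog" : S\(S\N)
    [3,4] "here" : (S\NP)\S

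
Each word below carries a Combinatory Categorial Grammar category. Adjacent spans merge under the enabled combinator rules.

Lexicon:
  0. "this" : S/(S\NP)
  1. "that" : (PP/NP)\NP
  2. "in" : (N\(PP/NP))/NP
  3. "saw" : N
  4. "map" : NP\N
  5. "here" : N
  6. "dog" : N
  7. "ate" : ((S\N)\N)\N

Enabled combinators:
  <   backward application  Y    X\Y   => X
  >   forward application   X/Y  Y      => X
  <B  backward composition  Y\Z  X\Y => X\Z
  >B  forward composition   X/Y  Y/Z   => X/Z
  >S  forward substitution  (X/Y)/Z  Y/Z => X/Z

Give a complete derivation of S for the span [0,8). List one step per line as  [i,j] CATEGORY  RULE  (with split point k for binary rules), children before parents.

[0,8] S   >
  [0,1] "this" : S/(S\NP)
  [1,8] S\NP   <B
    [1,5] N\NP   <B
      [1,2] "that" : (PP/NP)\NP
      [2,5] N\(PP/NP)   >
        [2,3] "in" : (N\(PP/NP))/NP
        [3,5] NP   <
          [3,4] "saw" : N
          [4,5] "map" : NP\N
    [5,8] S\N   <
      [5,6] "here" : N
      [6,8] (S\N)\N   <
        [6,7] "dog" : N
        [7,8] "ate" : ((S\N)\N)\N

[0,1] S/(S\NP)  lex  "this"
[1,2] (PP/NP)\NP  lex  "that"
[2,3] (N\(PP/NP))/NP  lex  "in"
[3,4] N  lex  "saw"
[4,5] NP\N  lex  "map"
[3,5] NP  <  k=4
[2,5] N\(PP/NP)  >  k=3
[1,5] N\NP  <B  k=2
[5,6] N  lex  "here"
[6,7] N  lex  "dog"
[7,8] ((S\N)\N)\N  lex  "ate"
[6,8] (S\N)\N  <  k=7
[5,8] S\N  <  k=6
[1,8] S\NP  <B  k=5
[0,8] S  >  k=1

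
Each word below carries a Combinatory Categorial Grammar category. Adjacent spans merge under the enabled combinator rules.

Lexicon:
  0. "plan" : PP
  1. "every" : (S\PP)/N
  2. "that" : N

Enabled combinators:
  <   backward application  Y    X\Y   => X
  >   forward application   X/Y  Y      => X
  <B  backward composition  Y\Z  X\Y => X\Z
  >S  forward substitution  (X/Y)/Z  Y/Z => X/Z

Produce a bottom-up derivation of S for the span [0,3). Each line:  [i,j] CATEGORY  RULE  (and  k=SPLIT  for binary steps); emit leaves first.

[0,3] S   <
  [0,1] "plan" : PP
  [1,3] S\PP   >
    [1,2] "every" : (S\PP)/N
    [2,3] "that" : N

[0,1] PP  lex  "plan"
[1,2] (S\PP)/N  lex  "every"
[2,3] N  lex  "that"
[1,3] S\PP  >  k=2
[0,3] S  <  k=1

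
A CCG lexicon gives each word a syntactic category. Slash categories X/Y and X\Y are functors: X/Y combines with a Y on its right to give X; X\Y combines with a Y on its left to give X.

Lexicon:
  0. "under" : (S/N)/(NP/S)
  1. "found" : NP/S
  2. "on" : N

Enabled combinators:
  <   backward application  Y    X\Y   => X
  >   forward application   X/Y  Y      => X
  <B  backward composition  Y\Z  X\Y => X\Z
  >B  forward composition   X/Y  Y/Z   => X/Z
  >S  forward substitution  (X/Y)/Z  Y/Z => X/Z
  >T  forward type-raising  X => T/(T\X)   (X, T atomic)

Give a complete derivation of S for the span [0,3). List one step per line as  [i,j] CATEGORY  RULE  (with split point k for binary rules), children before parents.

[0,1] (S/N)/(NP/S)  lex  "under"
[1,2] NP/S  lex  "found"
[0,2] S/N  >  k=1
[2,3] N  lex  "on"
[0,3] S  >  k=2

[0,3] S   >
  [0,2] S/N   >
    [0,1] "under" : (S/N)/(NP/S)
    [1,2] "found" : NP/S
  [2,3] "on" : N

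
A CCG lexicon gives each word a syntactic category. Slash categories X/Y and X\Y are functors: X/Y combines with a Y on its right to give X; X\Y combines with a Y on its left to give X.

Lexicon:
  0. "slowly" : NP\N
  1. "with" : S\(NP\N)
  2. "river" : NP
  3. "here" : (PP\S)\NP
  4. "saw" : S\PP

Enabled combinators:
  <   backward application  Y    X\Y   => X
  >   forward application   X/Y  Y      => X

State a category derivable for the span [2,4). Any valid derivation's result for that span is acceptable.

PP\S

[0,5] S   <
  [0,4] PP   <
    [0,2] S   <
      [0,1] "slowly" : NP\N
      [1,2] "with" : S\(NP\N)
    [2,4] PP\S   <
      [2,3] "river" : NP
      [3,4] "here" : (PP\S)\NP
  [4,5] "saw" : S\PP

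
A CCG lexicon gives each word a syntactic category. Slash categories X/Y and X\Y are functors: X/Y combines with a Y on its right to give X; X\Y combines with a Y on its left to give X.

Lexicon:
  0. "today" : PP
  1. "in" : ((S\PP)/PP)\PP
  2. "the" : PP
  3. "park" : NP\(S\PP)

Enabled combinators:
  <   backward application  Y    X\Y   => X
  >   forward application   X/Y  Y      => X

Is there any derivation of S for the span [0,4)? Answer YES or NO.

PP ((S\PP)/PP)\PP PP NP\(S\PP)
CKY chart[0,4] = {NP}; S ∉ chart

NO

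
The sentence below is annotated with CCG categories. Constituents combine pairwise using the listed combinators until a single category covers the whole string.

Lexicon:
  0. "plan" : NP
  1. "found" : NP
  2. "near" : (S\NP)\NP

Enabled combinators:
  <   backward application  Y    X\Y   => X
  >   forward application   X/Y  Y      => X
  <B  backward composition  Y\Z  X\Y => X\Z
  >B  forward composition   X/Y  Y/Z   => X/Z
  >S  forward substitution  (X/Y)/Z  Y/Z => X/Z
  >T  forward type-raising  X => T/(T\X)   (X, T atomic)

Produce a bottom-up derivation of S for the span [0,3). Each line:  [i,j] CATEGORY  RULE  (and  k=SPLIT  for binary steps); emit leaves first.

[0,3] S   >
  [0,1] S/(S\NP)   >T
    [0,1] "plan" : NP
  [1,3] S\NP   <
    [1,2] "found" : NP
    [2,3] "near" : (S\NP)\NP

[0,1] NP  lex  "plan"
[0,1] S/(S\NP)  >T
[1,2] NP  lex  "found"
[2,3] (S\NP)\NP  lex  "near"
[1,3] S\NP  <  k=2
[0,3] S  >  k=1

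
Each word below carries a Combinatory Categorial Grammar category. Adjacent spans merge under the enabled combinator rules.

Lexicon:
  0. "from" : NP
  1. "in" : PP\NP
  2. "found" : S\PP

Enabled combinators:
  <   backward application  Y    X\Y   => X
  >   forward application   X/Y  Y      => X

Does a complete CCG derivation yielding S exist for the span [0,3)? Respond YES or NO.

YES

[0,3] S   <
  [0,2] PP   <
    [0,1] "from" : NP
    [1,2] "in" : PP\NP
  [2,3] "found" : S\PP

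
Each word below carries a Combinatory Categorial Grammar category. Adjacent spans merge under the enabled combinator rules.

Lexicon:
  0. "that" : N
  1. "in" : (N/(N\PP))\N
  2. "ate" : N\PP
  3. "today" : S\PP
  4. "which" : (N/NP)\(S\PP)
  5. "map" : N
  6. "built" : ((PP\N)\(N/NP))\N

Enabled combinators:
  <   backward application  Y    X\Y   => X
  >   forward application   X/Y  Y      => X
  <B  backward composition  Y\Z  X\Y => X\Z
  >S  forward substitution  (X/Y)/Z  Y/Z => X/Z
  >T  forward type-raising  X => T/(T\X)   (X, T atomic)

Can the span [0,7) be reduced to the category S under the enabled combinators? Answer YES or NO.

N (N/(N\PP))\N N\PP S\PP (N/NP)\(S\PP) N ((PP\N)\(N/NP))\N
CKY chart[0,7] = {N/(N\PP), NP/(NP\PP), PP, PP/(PP\PP), S/(S\PP)}; S ∉ chart

NO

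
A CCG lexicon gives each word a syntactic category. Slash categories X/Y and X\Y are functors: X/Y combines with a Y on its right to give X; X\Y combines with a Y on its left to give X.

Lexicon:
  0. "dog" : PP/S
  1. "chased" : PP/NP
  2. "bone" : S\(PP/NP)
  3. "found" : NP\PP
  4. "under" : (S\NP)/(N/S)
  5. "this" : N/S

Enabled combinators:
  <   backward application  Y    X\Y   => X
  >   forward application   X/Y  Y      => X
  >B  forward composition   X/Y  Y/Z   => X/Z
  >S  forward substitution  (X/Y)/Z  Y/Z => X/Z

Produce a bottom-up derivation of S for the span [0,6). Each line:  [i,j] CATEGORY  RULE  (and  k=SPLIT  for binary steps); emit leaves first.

[0,6] S   <
  [0,4] NP   <
    [0,3] PP   >
      [0,1] "dog" : PP/S
      [1,3] S   <
        [1,2] "chased" : PP/NP
        [2,3] "bone" : S\(PP/NP)
    [3,4] "found" : NP\PP
  [4,6] S\NP   >
    [4,5] "under" : (S\NP)/(N/S)
    [5,6] "this" : N/S

[0,1] PP/S  lex  "dog"
[1,2] PP/NP  lex  "chased"
[2,3] S\(PP/NP)  lex  "bone"
[1,3] S  <  k=2
[0,3] PP  >  k=1
[3,4] NP\PP  lex  "found"
[0,4] NP  <  k=3
[4,5] (S\NP)/(N/S)  lex  "under"
[5,6] N/S  lex  "this"
[4,6] S\NP  >  k=5
[0,6] S  <  k=4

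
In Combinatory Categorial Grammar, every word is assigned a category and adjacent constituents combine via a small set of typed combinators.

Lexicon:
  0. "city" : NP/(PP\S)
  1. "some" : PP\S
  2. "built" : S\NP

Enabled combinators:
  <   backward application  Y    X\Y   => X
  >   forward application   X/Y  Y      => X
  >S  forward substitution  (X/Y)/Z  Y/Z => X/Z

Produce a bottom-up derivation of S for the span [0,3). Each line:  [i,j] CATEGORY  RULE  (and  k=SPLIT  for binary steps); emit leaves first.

[0,3] S   <
  [0,2] NP   >
    [0,1] "city" : NP/(PP\S)
    [1,2] "some" : PP\S
  [2,3] "built" : S\NP

[0,1] NP/(PP\S)  lex  "city"
[1,2] PP\S  lex  "some"
[0,2] NP  >  k=1
[2,3] S\NP  lex  "built"
[0,3] S  <  k=2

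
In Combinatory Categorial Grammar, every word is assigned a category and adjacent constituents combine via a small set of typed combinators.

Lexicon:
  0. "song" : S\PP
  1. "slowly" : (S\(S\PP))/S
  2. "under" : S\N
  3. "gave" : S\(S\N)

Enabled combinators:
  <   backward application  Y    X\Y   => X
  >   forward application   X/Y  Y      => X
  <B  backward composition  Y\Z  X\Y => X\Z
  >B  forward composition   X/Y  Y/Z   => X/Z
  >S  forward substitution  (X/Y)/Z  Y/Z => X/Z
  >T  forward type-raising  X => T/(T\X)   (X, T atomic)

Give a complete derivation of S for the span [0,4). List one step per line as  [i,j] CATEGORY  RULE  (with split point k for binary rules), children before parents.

[0,1] S\PP  lex  "song"
[1,2] (S\(S\PP))/S  lex  "slowly"
[2,3] S\N  lex  "under"
[3,4] S\(S\N)  lex  "gave"
[2,4] S  <  k=3
[1,4] S\(S\PP)  >  k=2
[0,4] S  <  k=1

[0,4] S   <
  [0,1] "song" : S\PP
  [1,4] S\(S\PP)   >
    [1,2] "slowly" : (S\(S\PP))/S
    [2,4] S   <
      [2,3] "under" : S\N
      [3,4] "gave" : S\(S\N)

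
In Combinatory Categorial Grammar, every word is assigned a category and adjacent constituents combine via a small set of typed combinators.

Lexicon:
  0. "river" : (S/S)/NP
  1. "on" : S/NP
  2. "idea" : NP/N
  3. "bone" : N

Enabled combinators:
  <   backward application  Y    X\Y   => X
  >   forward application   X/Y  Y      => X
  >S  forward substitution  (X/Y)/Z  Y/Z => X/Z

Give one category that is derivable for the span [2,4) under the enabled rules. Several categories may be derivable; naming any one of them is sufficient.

[0,4] S   >
  [0,2] S/NP   >S
    [0,1] "river" : (S/S)/NP
    [1,2] "on" : S/NP
  [2,4] NP   >
    [2,3] "idea" : NP/N
    [3,4] "bone" : N

NP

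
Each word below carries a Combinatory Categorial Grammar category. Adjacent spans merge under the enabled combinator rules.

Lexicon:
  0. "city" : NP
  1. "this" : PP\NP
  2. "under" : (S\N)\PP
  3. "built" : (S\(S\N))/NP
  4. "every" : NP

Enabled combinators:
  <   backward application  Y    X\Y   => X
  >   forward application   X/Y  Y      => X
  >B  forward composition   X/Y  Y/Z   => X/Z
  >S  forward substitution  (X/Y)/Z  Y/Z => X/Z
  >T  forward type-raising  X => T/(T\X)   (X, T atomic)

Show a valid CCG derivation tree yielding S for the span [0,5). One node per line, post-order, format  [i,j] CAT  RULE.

[0,5] S   <
  [0,3] S\N   <
    [0,2] PP   <
      [0,1] "city" : NP
      [1,2] "this" : PP\NP
    [2,3] "under" : (S\N)\PP
  [3,5] S\(S\N)   >
    [3,4] "built" : (S\(S\N))/NP
    [4,5] "every" : NP

[0,1] NP  lex  "city"
[1,2] PP\NP  lex  "this"
[0,2] PP  <  k=1
[2,3] (S\N)\PP  lex  "under"
[0,3] S\N  <  k=2
[3,4] (S\(S\N))/NP  lex  "built"
[4,5] NP  lex  "every"
[3,5] S\(S\N)  >  k=4
[0,5] S  <  k=3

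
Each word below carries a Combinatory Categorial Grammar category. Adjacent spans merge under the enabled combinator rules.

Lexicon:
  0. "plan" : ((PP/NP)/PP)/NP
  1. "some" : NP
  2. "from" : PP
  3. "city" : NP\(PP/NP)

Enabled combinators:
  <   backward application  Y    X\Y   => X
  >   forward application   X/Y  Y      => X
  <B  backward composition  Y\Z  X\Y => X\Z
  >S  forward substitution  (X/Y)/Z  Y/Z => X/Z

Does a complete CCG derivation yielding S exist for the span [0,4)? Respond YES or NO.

((PP/NP)/PP)/NP NP PP NP\(PP/NP)
CKY chart[0,4] = {NP}; S ∉ chart

NO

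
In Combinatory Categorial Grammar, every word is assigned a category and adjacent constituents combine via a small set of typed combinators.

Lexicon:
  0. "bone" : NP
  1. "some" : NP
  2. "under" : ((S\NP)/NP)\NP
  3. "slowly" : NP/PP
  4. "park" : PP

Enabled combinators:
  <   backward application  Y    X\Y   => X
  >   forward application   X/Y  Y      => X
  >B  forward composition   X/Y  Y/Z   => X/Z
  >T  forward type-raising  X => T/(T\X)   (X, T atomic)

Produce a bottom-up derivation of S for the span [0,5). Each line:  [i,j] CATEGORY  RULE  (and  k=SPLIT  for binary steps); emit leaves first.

[0,1] NP  lex  "bone"
[1,2] NP  lex  "some"
[2,3] ((S\NP)/NP)\NP  lex  "under"
[1,3] (S\NP)/NP  <  k=2
[3,4] NP/PP  lex  "slowly"
[4,5] PP  lex  "park"
[3,5] NP  >  k=4
[1,5] S\NP  >  k=3
[0,5] S  <  k=1

[0,5] S   <
  [0,1] "bone" : NP
  [1,5] S\NP   >
    [1,3] (S\NP)/NP   <
      [1,2] "some" : NP
      [2,3] "under" : ((S\NP)/NP)\NP
    [3,5] NP   >
      [3,4] "slowly" : NP/PP
      [4,5] "park" : PP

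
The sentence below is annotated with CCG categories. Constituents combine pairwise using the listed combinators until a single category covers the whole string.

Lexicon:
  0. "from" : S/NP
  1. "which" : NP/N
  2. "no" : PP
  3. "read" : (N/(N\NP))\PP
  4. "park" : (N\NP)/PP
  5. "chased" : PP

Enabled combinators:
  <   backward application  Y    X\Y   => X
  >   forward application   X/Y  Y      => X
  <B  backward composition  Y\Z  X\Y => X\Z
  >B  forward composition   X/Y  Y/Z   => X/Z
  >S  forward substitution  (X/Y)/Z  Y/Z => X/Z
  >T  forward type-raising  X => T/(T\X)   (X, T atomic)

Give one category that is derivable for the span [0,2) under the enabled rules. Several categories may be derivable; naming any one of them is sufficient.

S/N

[0,6] S   >
  [0,2] S/N   >B
    [0,1] "from" : S/NP
    [1,2] "which" : NP/N
  [2,6] N   >
    [2,4] N/(N\NP)   <
      [2,3] "no" : PP
      [3,4] "read" : (N/(N\NP))\PP
    [4,6] N\NP   >
      [4,5] "park" : (N\NP)/PP
      [5,6] "chased" : PP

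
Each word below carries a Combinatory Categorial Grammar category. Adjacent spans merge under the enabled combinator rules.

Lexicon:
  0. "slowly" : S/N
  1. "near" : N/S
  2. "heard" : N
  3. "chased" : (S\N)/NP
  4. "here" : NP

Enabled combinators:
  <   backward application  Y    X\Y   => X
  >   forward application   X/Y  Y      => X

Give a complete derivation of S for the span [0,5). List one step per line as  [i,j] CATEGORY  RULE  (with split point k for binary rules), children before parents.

[0,1] S/N  lex  "slowly"
[1,2] N/S  lex  "near"
[2,3] N  lex  "heard"
[3,4] (S\N)/NP  lex  "chased"
[4,5] NP  lex  "here"
[3,5] S\N  >  k=4
[2,5] S  <  k=3
[1,5] N  >  k=2
[0,5] S  >  k=1

[0,5] S   >
  [0,1] "slowly" : S/N
  [1,5] N   >
    [1,2] "near" : N/S
    [2,5] S   <
      [2,3] "heard" : N
      [3,5] S\N   >
        [3,4] "chased" : (S\N)/NP
        [4,5] "here" : NP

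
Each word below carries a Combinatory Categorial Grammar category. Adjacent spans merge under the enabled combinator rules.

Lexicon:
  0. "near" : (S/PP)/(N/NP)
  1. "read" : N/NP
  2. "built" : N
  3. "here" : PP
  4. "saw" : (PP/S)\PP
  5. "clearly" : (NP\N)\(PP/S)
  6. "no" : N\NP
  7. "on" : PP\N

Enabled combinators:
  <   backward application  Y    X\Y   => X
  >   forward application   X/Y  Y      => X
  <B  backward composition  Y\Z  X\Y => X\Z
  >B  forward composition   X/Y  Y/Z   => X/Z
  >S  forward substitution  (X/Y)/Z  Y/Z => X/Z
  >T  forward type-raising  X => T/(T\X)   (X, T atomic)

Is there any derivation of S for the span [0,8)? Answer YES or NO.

YES

[0,8] S   >
  [0,2] S/PP   >
    [0,1] "near" : (S/PP)/(N/NP)
    [1,2] "read" : N/NP
  [2,8] PP   >
    [2,3] PP/(PP\N)   >T
      [2,3] "built" : N
    [3,8] PP\N   <B
      [3,7] N\N   <B
        [3,6] NP\N   <
          [3,5] PP/S   <
            [3,4] "here" : PP
            [4,5] "saw" : (PP/S)\PP
          [5,6] "clearly" : (NP\N)\(PP/S)
        [6,7] "no" : N\NP
      [7,8] "on" : PP\N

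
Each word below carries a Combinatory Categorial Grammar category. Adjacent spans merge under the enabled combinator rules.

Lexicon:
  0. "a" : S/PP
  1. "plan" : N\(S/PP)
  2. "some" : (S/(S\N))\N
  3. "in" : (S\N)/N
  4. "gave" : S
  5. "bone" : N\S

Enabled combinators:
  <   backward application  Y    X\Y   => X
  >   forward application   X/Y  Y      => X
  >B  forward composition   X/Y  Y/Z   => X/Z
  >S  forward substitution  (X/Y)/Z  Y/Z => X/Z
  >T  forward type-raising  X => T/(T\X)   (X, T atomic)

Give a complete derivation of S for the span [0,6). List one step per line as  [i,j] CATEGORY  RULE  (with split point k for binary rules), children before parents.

[0,1] S/PP  lex  "a"
[1,2] N\(S/PP)  lex  "plan"
[0,2] N  <  k=1
[2,3] (S/(S\N))\N  lex  "some"
[0,3] S/(S\N)  <  k=2
[3,4] (S\N)/N  lex  "in"
[4,5] S  lex  "gave"
[5,6] N\S  lex  "bone"
[4,6] N  <  k=5
[3,6] S\N  >  k=4
[0,6] S  >  k=3

[0,6] S   >
  [0,3] S/(S\N)   <
    [0,2] N   <
      [0,1] "a" : S/PP
      [1,2] "plan" : N\(S/PP)
    [2,3] "some" : (S/(S\N))\N
  [3,6] S\N   >
    [3,4] "in" : (S\N)/N
    [4,6] N   <
      [4,5] "gave" : S
      [5,6] "bone" : N\S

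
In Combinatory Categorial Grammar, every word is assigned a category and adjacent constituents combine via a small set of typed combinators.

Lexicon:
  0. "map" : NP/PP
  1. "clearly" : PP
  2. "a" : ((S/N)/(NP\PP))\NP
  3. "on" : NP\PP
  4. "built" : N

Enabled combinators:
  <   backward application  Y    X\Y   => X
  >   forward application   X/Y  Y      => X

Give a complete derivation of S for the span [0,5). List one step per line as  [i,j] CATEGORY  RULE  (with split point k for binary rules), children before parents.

[0,1] NP/PP  lex  "map"
[1,2] PP  lex  "clearly"
[0,2] NP  >  k=1
[2,3] ((S/N)/(NP\PP))\NP  lex  "a"
[0,3] (S/N)/(NP\PP)  <  k=2
[3,4] NP\PP  lex  "on"
[0,4] S/N  >  k=3
[4,5] N  lex  "built"
[0,5] S  >  k=4

[0,5] S   >
  [0,4] S/N   >
    [0,3] (S/N)/(NP\PP)   <
      [0,2] NP   >
        [0,1] "map" : NP/PP
        [1,2] "clearly" : PP
      [2,3] "a" : ((S/N)/(NP\PP))\NP
    [3,4] "on" : NP\PP
  [4,5] "built" : N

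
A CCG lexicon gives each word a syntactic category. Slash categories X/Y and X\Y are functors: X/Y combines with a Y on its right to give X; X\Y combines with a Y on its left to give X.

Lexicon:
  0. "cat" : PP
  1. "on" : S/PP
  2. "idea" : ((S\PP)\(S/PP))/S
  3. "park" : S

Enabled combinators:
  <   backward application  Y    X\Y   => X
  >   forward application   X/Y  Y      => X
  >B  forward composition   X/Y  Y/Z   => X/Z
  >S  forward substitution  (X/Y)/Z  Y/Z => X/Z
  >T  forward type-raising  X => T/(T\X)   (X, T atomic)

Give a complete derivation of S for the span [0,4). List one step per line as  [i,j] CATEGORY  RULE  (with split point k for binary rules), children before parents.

[0,1] PP  lex  "cat"
[0,1] S/(S\PP)  >T
[1,2] S/PP  lex  "on"
[2,3] ((S\PP)\(S/PP))/S  lex  "idea"
[3,4] S  lex  "park"
[2,4] (S\PP)\(S/PP)  >  k=3
[1,4] S\PP  <  k=2
[0,4] S  >  k=1

[0,4] S   >
  [0,1] S/(S\PP)   >T
    [0,1] "cat" : PP
  [1,4] S\PP   <
    [1,2] "on" : S/PP
    [2,4] (S\PP)\(S/PP)   >
      [2,3] "idea" : ((S\PP)\(S/PP))/S
      [3,4] "park" : S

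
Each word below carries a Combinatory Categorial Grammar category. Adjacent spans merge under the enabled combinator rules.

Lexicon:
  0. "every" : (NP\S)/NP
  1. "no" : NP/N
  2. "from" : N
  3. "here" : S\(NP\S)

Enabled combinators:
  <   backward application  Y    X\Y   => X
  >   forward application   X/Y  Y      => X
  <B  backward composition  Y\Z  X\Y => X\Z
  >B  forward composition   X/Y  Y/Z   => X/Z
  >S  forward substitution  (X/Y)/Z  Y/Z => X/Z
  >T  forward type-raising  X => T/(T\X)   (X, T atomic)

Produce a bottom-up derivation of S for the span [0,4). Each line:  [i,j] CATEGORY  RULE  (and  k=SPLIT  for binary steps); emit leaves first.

[0,4] S   <
  [0,3] NP\S   >
    [0,1] "every" : (NP\S)/NP
    [1,3] NP   >
      [1,2] "no" : NP/N
      [2,3] "from" : N
  [3,4] "here" : S\(NP\S)

[0,1] (NP\S)/NP  lex  "every"
[1,2] NP/N  lex  "no"
[2,3] N  lex  "from"
[1,3] NP  >  k=2
[0,3] NP\S  >  k=1
[3,4] S\(NP\S)  lex  "here"
[0,4] S  <  k=3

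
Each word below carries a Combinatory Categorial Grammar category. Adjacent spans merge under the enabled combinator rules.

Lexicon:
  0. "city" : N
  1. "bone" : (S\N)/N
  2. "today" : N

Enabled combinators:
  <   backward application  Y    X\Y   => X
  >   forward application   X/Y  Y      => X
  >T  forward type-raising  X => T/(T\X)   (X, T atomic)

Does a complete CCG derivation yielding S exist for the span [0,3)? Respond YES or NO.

YES

[0,3] S   <
  [0,1] "city" : N
  [1,3] S\N   >
    [1,2] "bone" : (S\N)/N
    [2,3] "today" : N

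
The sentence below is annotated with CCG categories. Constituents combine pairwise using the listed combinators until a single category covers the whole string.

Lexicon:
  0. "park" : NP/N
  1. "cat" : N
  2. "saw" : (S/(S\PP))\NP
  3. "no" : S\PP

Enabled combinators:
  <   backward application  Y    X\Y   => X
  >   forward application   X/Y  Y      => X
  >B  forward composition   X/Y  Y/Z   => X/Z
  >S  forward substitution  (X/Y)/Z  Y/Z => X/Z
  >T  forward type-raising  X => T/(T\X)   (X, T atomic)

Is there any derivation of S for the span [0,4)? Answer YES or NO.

YES

[0,4] S   >
  [0,3] S/(S\PP)   <
    [0,2] NP   >
      [0,1] "park" : NP/N
      [1,2] "cat" : N
    [2,3] "saw" : (S/(S\PP))\NP
  [3,4] "no" : S\PP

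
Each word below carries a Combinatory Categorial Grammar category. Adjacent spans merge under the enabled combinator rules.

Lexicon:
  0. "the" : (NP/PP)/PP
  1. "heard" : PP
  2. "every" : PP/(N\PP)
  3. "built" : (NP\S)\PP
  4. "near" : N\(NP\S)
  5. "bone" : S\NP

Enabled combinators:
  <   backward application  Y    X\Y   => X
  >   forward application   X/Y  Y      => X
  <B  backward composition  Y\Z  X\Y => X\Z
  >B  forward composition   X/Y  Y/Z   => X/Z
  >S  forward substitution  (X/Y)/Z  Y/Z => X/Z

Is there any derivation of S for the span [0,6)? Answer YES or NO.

[0,6] S   <
  [0,5] NP   >
    [0,2] NP/PP   >
      [0,1] "the" : (NP/PP)/PP
      [1,2] "heard" : PP
    [2,5] PP   >
      [2,3] "every" : PP/(N\PP)
      [3,5] N\PP   <B
        [3,4] "built" : (NP\S)\PP
        [4,5] "near" : N\(NP\S)
  [5,6] "bone" : S\NP

YES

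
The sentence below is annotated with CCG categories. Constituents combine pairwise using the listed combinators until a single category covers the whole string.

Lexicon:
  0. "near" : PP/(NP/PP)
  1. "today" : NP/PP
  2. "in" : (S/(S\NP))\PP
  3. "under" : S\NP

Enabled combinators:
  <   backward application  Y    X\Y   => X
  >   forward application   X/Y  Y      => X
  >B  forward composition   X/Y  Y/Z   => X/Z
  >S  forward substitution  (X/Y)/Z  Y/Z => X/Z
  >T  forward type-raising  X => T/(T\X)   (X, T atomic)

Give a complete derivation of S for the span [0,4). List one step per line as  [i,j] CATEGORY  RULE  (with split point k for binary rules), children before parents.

[0,1] PP/(NP/PP)  lex  "near"
[1,2] NP/PP  lex  "today"
[0,2] PP  >  k=1
[2,3] (S/(S\NP))\PP  lex  "in"
[0,3] S/(S\NP)  <  k=2
[3,4] S\NP  lex  "under"
[0,4] S  >  k=3

[0,4] S   >
  [0,3] S/(S\NP)   <
    [0,2] PP   >
      [0,1] "near" : PP/(NP/PP)
      [1,2] "today" : NP/PP
    [2,3] "in" : (S/(S\NP))\PP
  [3,4] "under" : S\NP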